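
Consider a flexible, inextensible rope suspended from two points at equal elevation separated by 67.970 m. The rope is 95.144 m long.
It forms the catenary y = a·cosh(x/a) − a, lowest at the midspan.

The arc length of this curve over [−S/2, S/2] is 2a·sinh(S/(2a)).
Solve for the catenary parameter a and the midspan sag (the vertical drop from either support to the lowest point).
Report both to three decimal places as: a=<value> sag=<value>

a=23.154 sag=29.754

seed: a₀ = √(S³/(24(L−S))) = √(67.970³/(24·27.174)) = 21.942873
iter 1: u=1.548794  f(a)=+3.452e+00  f'(a)=-3.124e+00  a ← 21.942873 − (+3.452e+00/-3.124e+00) = 23.047716
iter 2: u=1.474550  f(a)=+2.778e-01  f'(a)=-2.640e+00  a ← 23.047716 − (+2.778e-01/-2.640e+00) = 23.152963
iter 3: u=1.467847  f(a)=+2.148e-03  f'(a)=-2.599e+00  a ← 23.152963 − (+2.148e-03/-2.599e+00) = 23.153790
iter 4: u=1.467794  f(a)=+1.306e-07  f'(a)=-2.599e+00  a ← 23.153790 − (+1.306e-07/-2.599e+00) = 23.153790
iter 5: u=1.467794  f(a)=+0.000e+00  f'(a)=-2.599e+00  a ← 23.153790 − (+0.000e+00/-2.599e+00) = 23.153790
converged: |Δa| < 1e-12 after 5 iterations
sag = a·(cosh(S/(2a)) − 1) = 23.153790·(cosh(1.467794) − 1) = 29.753612
T_max/T_min = cosh(S/(2a)) = 2.285043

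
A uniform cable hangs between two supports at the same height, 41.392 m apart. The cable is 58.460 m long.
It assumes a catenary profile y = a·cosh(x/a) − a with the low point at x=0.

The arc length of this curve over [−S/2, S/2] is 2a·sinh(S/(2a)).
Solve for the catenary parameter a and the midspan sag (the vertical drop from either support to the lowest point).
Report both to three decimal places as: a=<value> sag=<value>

seed: a₀ = √(S³/(24(L−S))) = √(41.392³/(24·17.068)) = 13.157630
iter 1: u=1.572928  f(a)=+2.240e+00  f'(a)=-3.296e+00  a ← 13.157630 − (+2.240e+00/-3.296e+00) = 13.837357
iter 2: u=1.495661  f(a)=+1.853e-01  f'(a)=-2.771e+00  a ← 13.837357 − (+1.853e-01/-2.771e+00) = 13.904226
iter 3: u=1.488468  f(a)=+1.520e-03  f'(a)=-2.726e+00  a ← 13.904226 − (+1.520e-03/-2.726e+00) = 13.904784
iter 4: u=1.488409  f(a)=+1.042e-07  f'(a)=-2.725e+00  a ← 13.904784 − (+1.042e-07/-2.725e+00) = 13.904784
iter 5: u=1.488409  f(a)=+7.105e-15  f'(a)=-2.725e+00  a ← 13.904784 − (+7.105e-15/-2.725e+00) = 13.904784
converged: |Δa| < 1e-12 after 5 iterations
sag = a·(cosh(S/(2a)) − 1) = 13.904784·(cosh(1.488409) − 1) = 18.463965
T_max/T_min = cosh(S/(2a)) = 2.327886

a=13.905 sag=18.464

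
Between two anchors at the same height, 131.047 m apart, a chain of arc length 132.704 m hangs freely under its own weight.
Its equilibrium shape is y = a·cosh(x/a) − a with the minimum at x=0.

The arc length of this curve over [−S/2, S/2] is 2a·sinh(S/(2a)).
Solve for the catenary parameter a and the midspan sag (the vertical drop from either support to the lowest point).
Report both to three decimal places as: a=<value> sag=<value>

seed: a₀ = √(S³/(24(L−S))) = √(131.047³/(24·1.657)) = 237.888665
iter 1: u=0.275438  f(a)=+6.297e-03  f'(a)=-1.404e-02  a ← 237.888665 − (+6.297e-03/-1.404e-02) = 238.337260
iter 2: u=0.274919  f(a)=+1.786e-05  f'(a)=-1.396e-02  a ← 238.337260 − (+1.786e-05/-1.396e-02) = 238.338539
iter 3: u=0.274918  f(a)=+1.445e-10  f'(a)=-1.396e-02  a ← 238.338539 − (+1.445e-10/-1.396e-02) = 238.338539
iter 4: u=0.274918  f(a)=+2.842e-14  f'(a)=-1.396e-02  a ← 238.338539 − (+2.842e-14/-1.396e-02) = 238.338539
converged: |Δa| < 1e-12 after 4 iterations
sag = a·(cosh(S/(2a)) − 1) = 238.338539·(cosh(0.274918) − 1) = 9.063658
T_max/T_min = cosh(S/(2a)) = 1.038029

a=238.339 sag=9.064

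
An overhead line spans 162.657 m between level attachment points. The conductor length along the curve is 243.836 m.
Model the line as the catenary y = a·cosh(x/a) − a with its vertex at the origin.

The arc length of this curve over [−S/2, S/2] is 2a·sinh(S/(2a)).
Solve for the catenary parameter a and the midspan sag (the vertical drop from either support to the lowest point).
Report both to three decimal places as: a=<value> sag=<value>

a=50.178 sag=81.662

seed: a₀ = √(S³/(24(L−S))) = √(162.657³/(24·81.179)) = 46.998248
iter 1: u=1.730458  f(a)=+1.306e+01  f'(a)=-4.606e+00  a ← 46.998248 − (+1.306e+01/-4.606e+00) = 49.833268
iter 2: u=1.632012  f(a)=+1.275e+00  f'(a)=-3.747e+00  a ← 49.833268 − (+1.275e+00/-3.747e+00) = 50.173518
iter 3: u=1.620945  f(a)=+1.505e-02  f'(a)=-3.659e+00  a ← 50.173518 − (+1.505e-02/-3.659e+00) = 50.177632
iter 4: u=1.620812  f(a)=+2.154e-06  f'(a)=-3.658e+00  a ← 50.177632 − (+2.154e-06/-3.658e+00) = 50.177633
iter 5: u=1.620812  f(a)=+2.842e-14  f'(a)=-3.658e+00  a ← 50.177633 − (+2.842e-14/-3.658e+00) = 50.177633
converged: |Δa| < 1e-12 after 5 iterations
sag = a·(cosh(S/(2a)) − 1) = 50.177633·(cosh(1.620812) − 1) = 81.662397
T_max/T_min = cosh(S/(2a)) = 2.627466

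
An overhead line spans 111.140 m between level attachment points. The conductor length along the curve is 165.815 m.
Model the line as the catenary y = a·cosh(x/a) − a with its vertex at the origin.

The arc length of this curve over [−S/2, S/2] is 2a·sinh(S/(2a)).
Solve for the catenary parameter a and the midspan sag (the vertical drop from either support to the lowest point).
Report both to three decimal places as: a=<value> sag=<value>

seed: a₀ = √(S³/(24(L−S))) = √(111.140³/(24·54.675)) = 32.344882
iter 1: u=1.718046  f(a)=+8.660e+00  f'(a)=-4.490e+00  a ← 32.344882 − (+8.660e+00/-4.490e+00) = 34.273735
iter 2: u=1.621358  f(a)=+8.351e-01  f'(a)=-3.662e+00  a ← 34.273735 − (+8.351e-01/-3.662e+00) = 34.501783
iter 3: u=1.610641  f(a)=+9.596e-03  f'(a)=-3.578e+00  a ← 34.501783 − (+9.596e-03/-3.578e+00) = 34.504464
iter 4: u=1.610516  f(a)=+1.299e-06  f'(a)=-3.577e+00  a ← 34.504464 − (+1.299e-06/-3.577e+00) = 34.504465
iter 5: u=1.610516  f(a)=+5.684e-14  f'(a)=-3.577e+00  a ← 34.504465 − (+5.684e-14/-3.577e+00) = 34.504465
converged: |Δa| < 1e-12 after 5 iterations
sag = a·(cosh(S/(2a)) − 1) = 34.504465·(cosh(1.610516) − 1) = 55.296491
T_max/T_min = cosh(S/(2a)) = 2.602589

a=34.504 sag=55.296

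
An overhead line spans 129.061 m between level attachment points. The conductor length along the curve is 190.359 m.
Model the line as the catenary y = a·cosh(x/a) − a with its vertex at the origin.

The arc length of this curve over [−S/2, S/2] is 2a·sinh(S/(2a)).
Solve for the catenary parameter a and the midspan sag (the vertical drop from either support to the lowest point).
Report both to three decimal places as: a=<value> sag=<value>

seed: a₀ = √(S³/(24(L−S))) = √(129.061³/(24·61.298)) = 38.226432
iter 1: u=1.688112  f(a)=+9.351e+00  f'(a)=-4.219e+00  a ← 38.226432 − (+9.351e+00/-4.219e+00) = 40.442723
iter 2: u=1.595602  f(a)=+8.749e-01  f'(a)=-3.463e+00  a ← 40.442723 − (+8.749e-01/-3.463e+00) = 40.695330
iter 3: u=1.585698  f(a)=+9.404e-03  f'(a)=-3.389e+00  a ← 40.695330 − (+9.404e-03/-3.389e+00) = 40.698104
iter 4: u=1.585590  f(a)=+1.113e-06  f'(a)=-3.389e+00  a ← 40.698104 − (+1.113e-06/-3.389e+00) = 40.698105
iter 5: u=1.585590  f(a)=+0.000e+00  f'(a)=-3.389e+00  a ← 40.698105 − (+0.000e+00/-3.389e+00) = 40.698105
converged: |Δa| < 1e-12 after 5 iterations
sag = a·(cosh(S/(2a)) − 1) = 40.698105·(cosh(1.585590) − 1) = 62.817464
T_max/T_min = cosh(S/(2a)) = 2.543499

a=40.698 sag=62.817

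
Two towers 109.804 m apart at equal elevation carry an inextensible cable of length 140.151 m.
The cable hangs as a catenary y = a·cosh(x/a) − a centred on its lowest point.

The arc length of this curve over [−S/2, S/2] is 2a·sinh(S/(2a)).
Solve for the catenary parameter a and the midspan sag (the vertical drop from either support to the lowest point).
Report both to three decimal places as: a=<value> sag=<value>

a=44.300 sag=38.604

seed: a₀ = √(S³/(24(L−S))) = √(109.804³/(24·30.347)) = 42.634752
iter 1: u=1.287729  f(a)=+2.618e+00  f'(a)=-1.674e+00  a ← 42.634752 − (+2.618e+00/-1.674e+00) = 44.198495
iter 2: u=1.242169  f(a)=+1.509e-01  f'(a)=-1.486e+00  a ← 44.198495 − (+1.509e-01/-1.486e+00) = 44.300046
iter 3: u=1.239322  f(a)=+5.695e-04  f'(a)=-1.475e+00  a ← 44.300046 − (+5.695e-04/-1.475e+00) = 44.300432
iter 4: u=1.239311  f(a)=+8.176e-09  f'(a)=-1.475e+00  a ← 44.300432 − (+8.176e-09/-1.475e+00) = 44.300432
iter 5: u=1.239311  f(a)=+0.000e+00  f'(a)=-1.475e+00  a ← 44.300432 − (+0.000e+00/-1.475e+00) = 44.300432
converged: |Δa| < 1e-12 after 5 iterations
sag = a·(cosh(S/(2a)) − 1) = 44.300432·(cosh(1.239311) − 1) = 38.603753
T_max/T_min = cosh(S/(2a)) = 1.871408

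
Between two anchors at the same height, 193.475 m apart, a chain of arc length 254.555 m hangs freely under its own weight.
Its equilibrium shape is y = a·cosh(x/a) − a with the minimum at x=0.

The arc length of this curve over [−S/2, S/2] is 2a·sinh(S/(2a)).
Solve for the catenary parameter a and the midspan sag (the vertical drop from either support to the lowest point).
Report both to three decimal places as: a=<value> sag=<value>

a=73.401 sag=73.525

seed: a₀ = √(S³/(24(L−S))) = √(193.475³/(24·61.080)) = 70.288156
iter 1: u=1.376299  f(a)=+6.053e+00  f'(a)=-2.090e+00  a ← 70.288156 − (+6.053e+00/-2.090e+00) = 73.183844
iter 2: u=1.321842  f(a)=+3.941e-01  f'(a)=-1.826e+00  a ← 73.183844 − (+3.941e-01/-1.826e+00) = 73.399677
iter 3: u=1.317955  f(a)=+1.929e-03  f'(a)=-1.808e+00  a ← 73.399677 − (+1.929e-03/-1.808e+00) = 73.400744
iter 4: u=1.317936  f(a)=+4.668e-08  f'(a)=-1.808e+00  a ← 73.400744 − (+4.668e-08/-1.808e+00) = 73.400744
iter 5: u=1.317936  f(a)=+5.684e-14  f'(a)=-1.808e+00  a ← 73.400744 − (+5.684e-14/-1.808e+00) = 73.400744
converged: |Δa| < 1e-12 after 5 iterations
sag = a·(cosh(S/(2a)) − 1) = 73.400744·(cosh(1.317936) − 1) = 73.525194
T_max/T_min = cosh(S/(2a)) = 2.001695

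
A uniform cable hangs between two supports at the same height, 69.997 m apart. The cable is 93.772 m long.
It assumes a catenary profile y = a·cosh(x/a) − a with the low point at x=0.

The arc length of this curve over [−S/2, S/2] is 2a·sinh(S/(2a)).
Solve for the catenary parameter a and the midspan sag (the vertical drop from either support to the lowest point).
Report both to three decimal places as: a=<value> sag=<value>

a=25.679 sag=27.779

seed: a₀ = √(S³/(24(L−S))) = √(69.997³/(24·23.775)) = 24.516206
iter 1: u=1.427566  f(a)=+2.544e+00  f'(a)=-2.365e+00  a ← 24.516206 − (+2.544e+00/-2.365e+00) = 25.591847
iter 2: u=1.367564  f(a)=+1.770e-01  f'(a)=-2.046e+00  a ← 25.591847 − (+1.770e-01/-2.046e+00) = 25.678343
iter 3: u=1.362958  f(a)=+9.984e-04  f'(a)=-2.023e+00  a ← 25.678343 − (+9.984e-04/-2.023e+00) = 25.678836
iter 4: u=1.362932  f(a)=+3.217e-08  f'(a)=-2.023e+00  a ← 25.678836 − (+3.217e-08/-2.023e+00) = 25.678836
iter 5: u=1.362932  f(a)=-2.842e-14  f'(a)=-2.023e+00  a ← 25.678836 − (-2.842e-14/-2.023e+00) = 25.678836
converged: |Δa| < 1e-12 after 5 iterations
sag = a·(cosh(S/(2a)) − 1) = 25.678836·(cosh(1.362932) − 1) = 27.778620
T_max/T_min = cosh(S/(2a)) = 2.081771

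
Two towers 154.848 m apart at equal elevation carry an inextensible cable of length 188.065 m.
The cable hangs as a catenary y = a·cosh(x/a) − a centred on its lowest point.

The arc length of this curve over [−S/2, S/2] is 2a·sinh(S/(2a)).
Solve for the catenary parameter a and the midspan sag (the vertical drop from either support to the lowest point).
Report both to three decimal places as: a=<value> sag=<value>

a=70.341 sag=47.090

seed: a₀ = √(S³/(24(L−S))) = √(154.848³/(24·33.217)) = 68.245273
iter 1: u=1.134496  f(a)=+2.204e+00  f'(a)=-1.105e+00  a ← 68.245273 − (+2.204e+00/-1.105e+00) = 70.240785
iter 2: u=1.102266  f(a)=+1.004e-01  f'(a)=-1.006e+00  a ← 70.240785 − (+1.004e-01/-1.006e+00) = 70.340554
iter 3: u=1.100702  f(a)=+2.301e-04  f'(a)=-1.002e+00  a ← 70.340554 − (+2.301e-04/-1.002e+00) = 70.340784
iter 4: u=1.100699  f(a)=+1.216e-09  f'(a)=-1.002e+00  a ← 70.340784 − (+1.216e-09/-1.002e+00) = 70.340784
iter 5: u=1.100699  f(a)=+2.842e-14  f'(a)=-1.002e+00  a ← 70.340784 − (+2.842e-14/-1.002e+00) = 70.340784
converged: |Δa| < 1e-12 after 5 iterations
sag = a·(cosh(S/(2a)) − 1) = 70.340784·(cosh(1.100699) − 1) = 47.089778
T_max/T_min = cosh(S/(2a)) = 1.669452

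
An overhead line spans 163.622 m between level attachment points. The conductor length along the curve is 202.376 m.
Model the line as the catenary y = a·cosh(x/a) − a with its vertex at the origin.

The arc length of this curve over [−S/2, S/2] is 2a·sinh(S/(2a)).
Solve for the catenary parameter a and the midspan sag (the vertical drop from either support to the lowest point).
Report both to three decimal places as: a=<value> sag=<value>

seed: a₀ = √(S³/(24(L−S))) = √(163.622³/(24·38.754)) = 68.627576
iter 1: u=1.192101  f(a)=+2.849e+00  f'(a)=-1.298e+00  a ← 68.627576 − (+2.849e+00/-1.298e+00) = 70.821822
iter 2: u=1.155167  f(a)=+1.423e-01  f'(a)=-1.171e+00  a ← 70.821822 − (+1.423e-01/-1.171e+00) = 70.943320
iter 3: u=1.153188  f(a)=+3.967e-04  f'(a)=-1.165e+00  a ← 70.943320 − (+3.967e-04/-1.165e+00) = 70.943660
iter 4: u=1.153183  f(a)=+3.100e-09  f'(a)=-1.165e+00  a ← 70.943660 − (+3.100e-09/-1.165e+00) = 70.943660
iter 5: u=1.153183  f(a)=+2.842e-14  f'(a)=-1.165e+00  a ← 70.943660 − (+2.842e-14/-1.165e+00) = 70.943660
converged: |Δa| < 1e-12 after 5 iterations
sag = a·(cosh(S/(2a)) − 1) = 70.943660·(cosh(1.153183) − 1) = 52.636331
T_max/T_min = cosh(S/(2a)) = 1.741946

a=70.944 sag=52.636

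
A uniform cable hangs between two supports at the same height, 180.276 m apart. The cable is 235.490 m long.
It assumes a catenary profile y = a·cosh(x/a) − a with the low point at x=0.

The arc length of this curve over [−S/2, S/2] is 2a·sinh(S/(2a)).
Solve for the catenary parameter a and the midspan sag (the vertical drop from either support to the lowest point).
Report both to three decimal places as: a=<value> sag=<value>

a=69.355 sag=67.298

seed: a₀ = √(S³/(24(L−S))) = √(180.276³/(24·55.214)) = 66.493110
iter 1: u=1.355599  f(a)=+5.301e+00  f'(a)=-1.987e+00  a ← 66.493110 − (+5.301e+00/-1.987e+00) = 69.161378
iter 2: u=1.303300  f(a)=+3.358e-01  f'(a)=-1.742e+00  a ← 69.161378 − (+3.358e-01/-1.742e+00) = 69.354108
iter 3: u=1.299678  f(a)=+1.549e-03  f'(a)=-1.726e+00  a ← 69.354108 − (+1.549e-03/-1.726e+00) = 69.355005
iter 4: u=1.299661  f(a)=+3.329e-08  f'(a)=-1.726e+00  a ← 69.355005 − (+3.329e-08/-1.726e+00) = 69.355005
iter 5: u=1.299661  f(a)=+2.842e-14  f'(a)=-1.726e+00  a ← 69.355005 − (+2.842e-14/-1.726e+00) = 69.355005
converged: |Δa| < 1e-12 after 5 iterations
sag = a·(cosh(S/(2a)) − 1) = 69.355005·(cosh(1.299661) − 1) = 67.297846
T_max/T_min = cosh(S/(2a)) = 1.970339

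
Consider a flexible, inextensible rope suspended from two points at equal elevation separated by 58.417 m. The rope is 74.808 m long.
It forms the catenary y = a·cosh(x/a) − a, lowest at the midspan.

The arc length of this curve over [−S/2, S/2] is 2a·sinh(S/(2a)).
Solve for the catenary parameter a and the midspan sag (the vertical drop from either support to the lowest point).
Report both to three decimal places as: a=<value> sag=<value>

a=23.403 sag=20.719

seed: a₀ = √(S³/(24(L−S))) = √(58.417³/(24·16.391)) = 22.511298
iter 1: u=1.297504  f(a)=+1.436e+00  f'(a)=-1.717e+00  a ← 22.511298 − (+1.436e+00/-1.717e+00) = 23.348027
iter 2: u=1.251005  f(a)=+8.397e-02  f'(a)=-1.521e+00  a ← 23.348027 − (+8.397e-02/-1.521e+00) = 23.403222
iter 3: u=1.248055  f(a)=+3.264e-04  f'(a)=-1.509e+00  a ← 23.403222 − (+3.264e-04/-1.509e+00) = 23.403439
iter 4: u=1.248043  f(a)=+4.973e-09  f'(a)=-1.509e+00  a ← 23.403439 − (+4.973e-09/-1.509e+00) = 23.403439
iter 5: u=1.248043  f(a)=+0.000e+00  f'(a)=-1.509e+00  a ← 23.403439 − (+0.000e+00/-1.509e+00) = 23.403439
converged: |Δa| < 1e-12 after 5 iterations
sag = a·(cosh(S/(2a)) − 1) = 23.403439·(cosh(1.248043) − 1) = 20.718893
T_max/T_min = cosh(S/(2a)) = 1.885293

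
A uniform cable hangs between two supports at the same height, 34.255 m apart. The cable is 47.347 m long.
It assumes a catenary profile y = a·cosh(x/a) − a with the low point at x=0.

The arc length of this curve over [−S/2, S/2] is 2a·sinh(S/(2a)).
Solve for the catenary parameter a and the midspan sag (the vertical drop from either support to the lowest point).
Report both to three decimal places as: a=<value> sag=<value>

seed: a₀ = √(S³/(24(L−S))) = √(34.255³/(24·13.092)) = 11.310384
iter 1: u=1.514316  f(a)=+1.586e+00  f'(a)=-2.891e+00  a ← 11.310384 − (+1.586e+00/-2.891e+00) = 11.858832
iter 2: u=1.444282  f(a)=+1.226e-01  f'(a)=-2.460e+00  a ← 11.858832 − (+1.226e-01/-2.460e+00) = 11.908687
iter 3: u=1.438236  f(a)=+8.694e-04  f'(a)=-2.425e+00  a ← 11.908687 − (+8.694e-04/-2.425e+00) = 11.909045
iter 4: u=1.438193  f(a)=+4.438e-08  f'(a)=-2.425e+00  a ← 11.909045 − (+4.438e-08/-2.425e+00) = 11.909045
iter 5: u=1.438193  f(a)=+0.000e+00  f'(a)=-2.425e+00  a ← 11.909045 − (+0.000e+00/-2.425e+00) = 11.909045
converged: |Δa| < 1e-12 after 5 iterations
sag = a·(cosh(S/(2a)) − 1) = 11.909045·(cosh(1.438193) − 1) = 14.591143
T_max/T_min = cosh(S/(2a)) = 2.225215

a=11.909 sag=14.591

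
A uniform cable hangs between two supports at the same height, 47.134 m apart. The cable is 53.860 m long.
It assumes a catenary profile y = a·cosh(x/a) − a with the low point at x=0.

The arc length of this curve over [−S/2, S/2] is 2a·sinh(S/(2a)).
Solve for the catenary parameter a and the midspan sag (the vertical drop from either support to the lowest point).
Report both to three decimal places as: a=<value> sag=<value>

seed: a₀ = √(S³/(24(L−S))) = √(47.134³/(24·6.726)) = 25.469323
iter 1: u=0.925309  f(a)=+2.939e-01  f'(a)=-5.748e-01  a ← 25.469323 − (+2.939e-01/-5.748e-01) = 25.980603
iter 2: u=0.907100  f(a)=+9.082e-03  f'(a)=-5.398e-01  a ← 25.980603 − (+9.082e-03/-5.398e-01) = 25.997430
iter 3: u=0.906513  f(a)=+9.288e-06  f'(a)=-5.387e-01  a ← 25.997430 − (+9.288e-06/-5.387e-01) = 25.997447
iter 4: u=0.906512  f(a)=+9.727e-12  f'(a)=-5.387e-01  a ← 25.997447 − (+9.727e-12/-5.387e-01) = 25.997447
converged: |Δa| < 1e-12 after 4 iterations
sag = a·(cosh(S/(2a)) − 1) = 25.997447·(cosh(0.906512) − 1) = 11.433719
T_max/T_min = cosh(S/(2a)) = 1.439802

a=25.997 sag=11.434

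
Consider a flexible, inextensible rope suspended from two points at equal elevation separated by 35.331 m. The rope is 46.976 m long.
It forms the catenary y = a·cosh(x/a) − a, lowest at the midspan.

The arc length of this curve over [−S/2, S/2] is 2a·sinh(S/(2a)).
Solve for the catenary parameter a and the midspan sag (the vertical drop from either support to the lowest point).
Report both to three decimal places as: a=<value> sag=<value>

seed: a₀ = √(S³/(24(L−S))) = √(35.331³/(24·11.645)) = 12.561992
iter 1: u=1.406266  f(a)=+1.207e+00  f'(a)=-2.248e+00  a ← 12.561992 − (+1.207e+00/-2.248e+00) = 13.099110
iter 2: u=1.348603  f(a)=+8.174e-02  f'(a)=-1.953e+00  a ← 13.099110 − (+8.174e-02/-1.953e+00) = 13.140974
iter 3: u=1.344307  f(a)=+4.350e-04  f'(a)=-1.932e+00  a ← 13.140974 − (+4.350e-04/-1.932e+00) = 13.141200
iter 4: u=1.344284  f(a)=+1.246e-08  f'(a)=-1.932e+00  a ← 13.141200 − (+1.246e-08/-1.932e+00) = 13.141200
iter 5: u=1.344284  f(a)=-7.105e-15  f'(a)=-1.932e+00  a ← 13.141200 − (-7.105e-15/-1.932e+00) = 13.141200
converged: |Δa| < 1e-12 after 5 iterations
sag = a·(cosh(S/(2a)) − 1) = 13.141200·(cosh(1.344284) − 1) = 13.773058
T_max/T_min = cosh(S/(2a)) = 2.048082

a=13.141 sag=13.773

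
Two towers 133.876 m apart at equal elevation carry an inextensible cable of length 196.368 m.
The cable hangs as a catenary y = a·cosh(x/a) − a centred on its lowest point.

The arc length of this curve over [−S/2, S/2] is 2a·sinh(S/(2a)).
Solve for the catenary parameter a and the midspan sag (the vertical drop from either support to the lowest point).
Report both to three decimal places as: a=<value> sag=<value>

seed: a₀ = √(S³/(24(L−S))) = √(133.876³/(24·62.492)) = 39.997814
iter 1: u=1.673541  f(a)=+9.358e+00  f'(a)=-4.092e+00  a ← 39.997814 − (+9.358e+00/-4.092e+00) = 42.284635
iter 2: u=1.583034  f(a)=+8.626e-01  f'(a)=-3.370e+00  a ← 42.284635 − (+8.626e-01/-3.370e+00) = 42.540615
iter 3: u=1.573508  f(a)=+8.971e-03  f'(a)=-3.300e+00  a ← 42.540615 − (+8.971e-03/-3.300e+00) = 42.543333
iter 4: u=1.573408  f(a)=+9.928e-07  f'(a)=-3.299e+00  a ← 42.543333 − (+9.928e-07/-3.299e+00) = 42.543334
iter 5: u=1.573407  f(a)=+2.842e-14  f'(a)=-3.299e+00  a ← 42.543334 − (+2.842e-14/-3.299e+00) = 42.543334
converged: |Δa| < 1e-12 after 5 iterations
sag = a·(cosh(S/(2a)) − 1) = 42.543334·(cosh(1.573407) − 1) = 64.461494
T_max/T_min = cosh(S/(2a)) = 2.515196

a=42.543 sag=64.461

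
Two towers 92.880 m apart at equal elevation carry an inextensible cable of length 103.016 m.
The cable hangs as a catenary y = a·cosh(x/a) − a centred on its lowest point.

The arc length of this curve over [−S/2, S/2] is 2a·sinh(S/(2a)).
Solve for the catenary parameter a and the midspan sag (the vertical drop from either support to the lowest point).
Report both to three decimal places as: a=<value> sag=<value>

a=58.308 sag=19.492

seed: a₀ = √(S³/(24(L−S))) = √(92.880³/(24·10.136)) = 57.391079
iter 1: u=0.809185  f(a)=+3.371e-01  f'(a)=-3.769e-01  a ← 57.391079 − (+3.371e-01/-3.769e-01) = 58.285380
iter 2: u=0.796769  f(a)=+8.040e-03  f'(a)=-3.591e-01  a ← 58.285380 − (+8.040e-03/-3.591e-01) = 58.307769
iter 3: u=0.796463  f(a)=+4.823e-06  f'(a)=-3.587e-01  a ← 58.307769 − (+4.823e-06/-3.587e-01) = 58.307782
iter 4: u=0.796463  f(a)=+1.734e-12  f'(a)=-3.587e-01  a ← 58.307782 − (+1.734e-12/-3.587e-01) = 58.307782
converged: |Δa| < 1e-12 after 4 iterations
sag = a·(cosh(S/(2a)) − 1) = 58.307782·(cosh(0.796463) − 1) = 19.492420
T_max/T_min = cosh(S/(2a)) = 1.334302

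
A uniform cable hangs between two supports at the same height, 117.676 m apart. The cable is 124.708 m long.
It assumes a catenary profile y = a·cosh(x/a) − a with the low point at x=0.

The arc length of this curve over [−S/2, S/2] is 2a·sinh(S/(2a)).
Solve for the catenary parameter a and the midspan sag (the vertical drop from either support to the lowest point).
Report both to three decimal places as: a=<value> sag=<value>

seed: a₀ = √(S³/(24(L−S))) = √(117.676³/(24·7.032)) = 98.262270
iter 1: u=0.598785  f(a)=+1.271e-01  f'(a)=-1.483e-01  a ← 98.262270 − (+1.271e-01/-1.483e-01) = 99.119479
iter 2: u=0.593607  f(a)=+1.683e-03  f'(a)=-1.444e-01  a ← 99.119479 − (+1.683e-03/-1.444e-01) = 99.131132
iter 3: u=0.593537  f(a)=+3.036e-07  f'(a)=-1.444e-01  a ← 99.131132 − (+3.036e-07/-1.444e-01) = 99.131135
iter 4: u=0.593537  f(a)=+0.000e+00  f'(a)=-1.444e-01  a ← 99.131135 − (+0.000e+00/-1.444e-01) = 99.131135
converged: |Δa| < 1e-12 after 4 iterations
sag = a·(cosh(S/(2a)) − 1) = 99.131135·(cosh(0.593537) − 1) = 17.979937
T_max/T_min = cosh(S/(2a)) = 1.181375

a=99.131 sag=17.980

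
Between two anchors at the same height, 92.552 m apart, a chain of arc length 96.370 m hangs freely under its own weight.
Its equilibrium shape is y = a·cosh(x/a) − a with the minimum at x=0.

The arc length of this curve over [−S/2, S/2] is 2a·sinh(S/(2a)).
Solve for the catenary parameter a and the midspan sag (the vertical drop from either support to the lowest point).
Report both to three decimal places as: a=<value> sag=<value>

seed: a₀ = √(S³/(24(L−S))) = √(92.552³/(24·3.818)) = 93.015458
iter 1: u=0.497509  f(a)=+4.753e-02  f'(a)=-8.414e-02  a ← 93.015458 − (+4.753e-02/-8.414e-02) = 93.580324
iter 2: u=0.494506  f(a)=+4.364e-04  f'(a)=-8.260e-02  a ← 93.580324 − (+4.364e-04/-8.260e-02) = 93.585608
iter 3: u=0.494478  f(a)=+3.756e-08  f'(a)=-8.259e-02  a ← 93.585608 − (+3.756e-08/-8.259e-02) = 93.585608
iter 4: u=0.494478  f(a)=-1.421e-14  f'(a)=-8.259e-02  a ← 93.585608 − (-1.421e-14/-8.259e-02) = 93.585608
converged: |Δa| < 1e-12 after 4 iterations
sag = a·(cosh(S/(2a)) − 1) = 93.585608·(cosh(0.494478) − 1) = 11.676257
T_max/T_min = cosh(S/(2a)) = 1.124766

a=93.586 sag=11.676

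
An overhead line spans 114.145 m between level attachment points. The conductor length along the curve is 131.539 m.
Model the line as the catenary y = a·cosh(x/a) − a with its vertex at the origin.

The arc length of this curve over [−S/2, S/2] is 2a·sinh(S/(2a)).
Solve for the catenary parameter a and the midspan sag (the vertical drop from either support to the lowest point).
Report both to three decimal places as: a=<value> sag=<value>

seed: a₀ = √(S³/(24(L−S))) = √(114.145³/(24·17.394)) = 59.687032
iter 1: u=0.956196  f(a)=+8.127e-01  f'(a)=-6.379e-01  a ← 59.687032 − (+8.127e-01/-6.379e-01) = 60.961070
iter 2: u=0.936212  f(a)=+2.675e-02  f'(a)=-5.965e-01  a ← 60.961070 − (+2.675e-02/-5.965e-01) = 61.005912
iter 3: u=0.935524  f(a)=+3.117e-05  f'(a)=-5.951e-01  a ← 61.005912 − (+3.117e-05/-5.951e-01) = 61.005965
iter 4: u=0.935523  f(a)=+4.243e-11  f'(a)=-5.951e-01  a ← 61.005965 − (+4.243e-11/-5.951e-01) = 61.005965
iter 5: u=0.935523  f(a)=+0.000e+00  f'(a)=-5.951e-01  a ← 61.005965 − (+0.000e+00/-5.951e-01) = 61.005965
converged: |Δa| < 1e-12 after 5 iterations
sag = a·(cosh(S/(2a)) − 1) = 61.005965·(cosh(0.935523) − 1) = 28.701085
T_max/T_min = cosh(S/(2a)) = 1.470464

a=61.006 sag=28.701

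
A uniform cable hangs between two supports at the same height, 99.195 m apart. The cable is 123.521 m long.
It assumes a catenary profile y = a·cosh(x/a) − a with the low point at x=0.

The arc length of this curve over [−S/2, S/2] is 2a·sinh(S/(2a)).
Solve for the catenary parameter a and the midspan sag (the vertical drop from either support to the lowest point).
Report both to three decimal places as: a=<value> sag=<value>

a=42.314 sag=32.551

seed: a₀ = √(S³/(24(L−S))) = √(99.195³/(24·24.326)) = 40.887796
iter 1: u=1.213015  f(a)=+1.854e+00  f'(a)=-1.374e+00  a ← 40.887796 − (+1.854e+00/-1.374e+00) = 42.236479
iter 2: u=1.174281  f(a)=+9.567e-02  f'(a)=-1.236e+00  a ← 42.236479 − (+9.567e-02/-1.236e+00) = 42.313886
iter 3: u=1.172133  f(a)=+2.855e-04  f'(a)=-1.229e+00  a ← 42.313886 − (+2.855e-04/-1.229e+00) = 42.314119
iter 4: u=1.172127  f(a)=+2.559e-09  f'(a)=-1.228e+00  a ← 42.314119 − (+2.559e-09/-1.228e+00) = 42.314119
iter 5: u=1.172127  f(a)=+0.000e+00  f'(a)=-1.228e+00  a ← 42.314119 − (+0.000e+00/-1.228e+00) = 42.314119
converged: |Δa| < 1e-12 after 5 iterations
sag = a·(cosh(S/(2a)) − 1) = 42.314119·(cosh(1.172127) − 1) = 32.551387
T_max/T_min = cosh(S/(2a)) = 1.769280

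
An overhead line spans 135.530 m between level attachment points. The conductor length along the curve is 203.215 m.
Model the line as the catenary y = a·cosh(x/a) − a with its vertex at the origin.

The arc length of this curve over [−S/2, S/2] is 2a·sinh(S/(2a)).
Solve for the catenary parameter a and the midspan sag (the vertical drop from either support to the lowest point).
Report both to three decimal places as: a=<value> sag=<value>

seed: a₀ = √(S³/(24(L−S))) = √(135.530³/(24·67.685)) = 39.147255
iter 1: u=1.731028  f(a)=+1.090e+01  f'(a)=-4.611e+00  a ← 39.147255 − (+1.090e+01/-4.611e+00) = 41.509926
iter 2: u=1.632501  f(a)=+1.064e+00  f'(a)=-3.751e+00  a ← 41.509926 − (+1.064e+00/-3.751e+00) = 41.793682
iter 3: u=1.621417  f(a)=+1.258e-02  f'(a)=-3.663e+00  a ← 41.793682 − (+1.258e-02/-3.663e+00) = 41.797117
iter 4: u=1.621284  f(a)=+1.805e-06  f'(a)=-3.662e+00  a ← 41.797117 − (+1.805e-06/-3.662e+00) = 41.797118
iter 5: u=1.621284  f(a)=+5.684e-14  f'(a)=-3.662e+00  a ← 41.797118 − (+5.684e-14/-3.662e+00) = 41.797118
converged: |Δa| < 1e-12 after 5 iterations
sag = a·(cosh(S/(2a)) − 1) = 41.797118·(cosh(1.621284) − 1) = 68.071363
T_max/T_min = cosh(S/(2a)) = 2.628614

a=41.797 sag=68.071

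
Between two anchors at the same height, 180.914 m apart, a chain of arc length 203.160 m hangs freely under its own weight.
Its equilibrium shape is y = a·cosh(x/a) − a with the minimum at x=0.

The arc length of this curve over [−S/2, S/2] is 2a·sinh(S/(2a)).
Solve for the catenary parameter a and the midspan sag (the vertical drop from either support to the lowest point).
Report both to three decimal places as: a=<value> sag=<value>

a=107.201 sag=40.483

seed: a₀ = √(S³/(24(L−S))) = √(180.914³/(24·22.246)) = 105.311713
iter 1: u=0.858945  f(a)=+8.352e-01  f'(a)=-4.545e-01  a ← 105.311713 − (+8.352e-01/-4.545e-01) = 107.149421
iter 2: u=0.844214  f(a)=+2.236e-02  f'(a)=-4.304e-01  a ← 107.149421 − (+2.236e-02/-4.304e-01) = 107.201377
iter 3: u=0.843804  f(a)=+1.701e-05  f'(a)=-4.298e-01  a ← 107.201377 − (+1.701e-05/-4.298e-01) = 107.201416
iter 4: u=0.843804  f(a)=+9.891e-12  f'(a)=-4.298e-01  a ← 107.201416 − (+9.891e-12/-4.298e-01) = 107.201416
converged: |Δa| < 1e-12 after 4 iterations
sag = a·(cosh(S/(2a)) − 1) = 107.201416·(cosh(0.843804) − 1) = 40.482842
T_max/T_min = cosh(S/(2a)) = 1.377633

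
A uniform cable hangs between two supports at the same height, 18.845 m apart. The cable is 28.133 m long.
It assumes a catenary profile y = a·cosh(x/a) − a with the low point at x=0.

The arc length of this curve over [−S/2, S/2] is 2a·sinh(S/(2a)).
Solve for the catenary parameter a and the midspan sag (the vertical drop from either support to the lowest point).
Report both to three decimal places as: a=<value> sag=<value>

seed: a₀ = √(S³/(24(L−S))) = √(18.845³/(24·9.288)) = 5.479330
iter 1: u=1.719644  f(a)=+1.474e+00  f'(a)=-4.505e+00  a ← 5.479330 − (+1.474e+00/-4.505e+00) = 5.806570
iter 2: u=1.622731  f(a)=+1.424e-01  f'(a)=-3.673e+00  a ← 5.806570 − (+1.424e-01/-3.673e+00) = 5.845334
iter 3: u=1.611969  f(a)=+1.642e-03  f'(a)=-3.589e+00  a ← 5.845334 − (+1.642e-03/-3.589e+00) = 5.845792
iter 4: u=1.611843  f(a)=+2.239e-07  f'(a)=-3.588e+00  a ← 5.845792 − (+2.239e-07/-3.588e+00) = 5.845792
iter 5: u=1.611843  f(a)=+7.105e-15  f'(a)=-3.588e+00  a ← 5.845792 − (+7.105e-15/-3.588e+00) = 5.845792
converged: |Δa| < 1e-12 after 5 iterations
sag = a·(cosh(S/(2a)) − 1) = 5.845792·(cosh(1.611843) − 1) = 9.387058
T_max/T_min = cosh(S/(2a)) = 2.605780

a=5.846 sag=9.387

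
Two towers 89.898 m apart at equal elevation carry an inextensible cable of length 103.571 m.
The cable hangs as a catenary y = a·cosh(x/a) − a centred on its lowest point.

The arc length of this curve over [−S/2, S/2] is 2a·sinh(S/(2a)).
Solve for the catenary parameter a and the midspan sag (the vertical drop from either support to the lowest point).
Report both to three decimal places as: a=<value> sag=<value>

seed: a₀ = √(S³/(24(L−S))) = √(89.898³/(24·13.673)) = 47.053022
iter 1: u=0.955284  f(a)=+6.376e-01  f'(a)=-6.360e-01  a ← 47.053022 − (+6.376e-01/-6.360e-01) = 48.055596
iter 2: u=0.935354  f(a)=+2.095e-02  f'(a)=-5.948e-01  a ← 48.055596 − (+2.095e-02/-5.948e-01) = 48.090815
iter 3: u=0.934669  f(a)=+2.431e-05  f'(a)=-5.934e-01  a ← 48.090815 − (+2.431e-05/-5.934e-01) = 48.090856
iter 4: u=0.934668  f(a)=+3.284e-11  f'(a)=-5.934e-01  a ← 48.090856 − (+3.284e-11/-5.934e-01) = 48.090856
iter 5: u=0.934668  f(a)=+1.421e-14  f'(a)=-5.934e-01  a ← 48.090856 − (+1.421e-14/-5.934e-01) = 48.090856
converged: |Δa| < 1e-12 after 5 iterations
sag = a·(cosh(S/(2a)) − 1) = 48.090856·(cosh(0.934668) − 1) = 22.580697
T_max/T_min = cosh(S/(2a)) = 1.469542

a=48.091 sag=22.581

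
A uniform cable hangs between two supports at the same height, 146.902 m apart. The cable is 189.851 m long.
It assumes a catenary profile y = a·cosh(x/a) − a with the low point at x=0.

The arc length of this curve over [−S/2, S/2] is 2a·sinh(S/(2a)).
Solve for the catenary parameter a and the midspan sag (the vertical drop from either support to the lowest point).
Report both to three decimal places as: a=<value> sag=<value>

a=57.742 sag=53.366

seed: a₀ = √(S³/(24(L−S))) = √(146.902³/(24·42.949)) = 55.457388
iter 1: u=1.324458  f(a)=+3.928e+00  f'(a)=-1.838e+00  a ← 55.457388 − (+3.928e+00/-1.838e+00) = 57.594413
iter 2: u=1.275315  f(a)=+2.385e-01  f'(a)=-1.621e+00  a ← 57.594413 − (+2.385e-01/-1.621e+00) = 57.741514
iter 3: u=1.272066  f(a)=+1.005e-03  f'(a)=-1.608e+00  a ← 57.741514 − (+1.005e-03/-1.608e+00) = 57.742139
iter 4: u=1.272052  f(a)=+1.799e-08  f'(a)=-1.607e+00  a ← 57.742139 − (+1.799e-08/-1.607e+00) = 57.742139
iter 5: u=1.272052  f(a)=+0.000e+00  f'(a)=-1.607e+00  a ← 57.742139 − (+0.000e+00/-1.607e+00) = 57.742139
converged: |Δa| < 1e-12 after 5 iterations
sag = a·(cosh(S/(2a)) − 1) = 57.742139·(cosh(1.272052) − 1) = 53.365940
T_max/T_min = cosh(S/(2a)) = 1.924211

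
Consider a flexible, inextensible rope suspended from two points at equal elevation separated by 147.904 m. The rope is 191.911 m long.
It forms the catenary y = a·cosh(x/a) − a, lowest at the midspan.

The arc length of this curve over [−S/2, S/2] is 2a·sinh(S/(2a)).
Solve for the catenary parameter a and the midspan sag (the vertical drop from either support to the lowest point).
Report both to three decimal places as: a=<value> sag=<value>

seed: a₀ = √(S³/(24(L−S))) = √(147.904³/(24·44.007)) = 55.348184
iter 1: u=1.336123  f(a)=+4.099e+00  f'(a)=-1.893e+00  a ← 55.348184 − (+4.099e+00/-1.893e+00) = 57.513935
iter 2: u=1.285810  f(a)=+2.529e-01  f'(a)=-1.666e+00  a ← 57.513935 − (+2.529e-01/-1.666e+00) = 57.665746
iter 3: u=1.282425  f(a)=+1.102e-03  f'(a)=-1.651e+00  a ← 57.665746 − (+1.102e-03/-1.651e+00) = 57.666414
iter 4: u=1.282410  f(a)=+2.115e-08  f'(a)=-1.651e+00  a ← 57.666414 − (+2.115e-08/-1.651e+00) = 57.666414
iter 5: u=1.282410  f(a)=+2.842e-14  f'(a)=-1.651e+00  a ← 57.666414 − (+2.842e-14/-1.651e+00) = 57.666414
converged: |Δa| < 1e-12 after 5 iterations
sag = a·(cosh(S/(2a)) − 1) = 57.666414·(cosh(1.282410) − 1) = 54.283902
T_max/T_min = cosh(S/(2a)) = 1.941343

a=57.666 sag=54.284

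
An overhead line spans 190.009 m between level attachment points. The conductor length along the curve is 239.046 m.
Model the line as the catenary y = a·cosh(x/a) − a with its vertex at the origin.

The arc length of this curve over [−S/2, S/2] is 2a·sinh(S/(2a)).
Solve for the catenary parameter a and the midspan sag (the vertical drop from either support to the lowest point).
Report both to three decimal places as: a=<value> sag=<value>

seed: a₀ = √(S³/(24(L−S))) = √(190.009³/(24·49.037)) = 76.347301
iter 1: u=1.244373  f(a)=+3.940e+00  f'(a)=-1.495e+00  a ← 76.347301 − (+3.940e+00/-1.495e+00) = 78.982837
iter 2: u=1.202850  f(a)=+2.132e-01  f'(a)=-1.337e+00  a ← 78.982837 − (+2.132e-01/-1.337e+00) = 79.142291
iter 3: u=1.200426  f(a)=+7.033e-04  f'(a)=-1.328e+00  a ← 79.142291 − (+7.033e-04/-1.328e+00) = 79.142821
iter 4: u=1.200418  f(a)=+7.711e-09  f'(a)=-1.328e+00  a ← 79.142821 − (+7.711e-09/-1.328e+00) = 79.142821
iter 5: u=1.200418  f(a)=-5.684e-14  f'(a)=-1.328e+00  a ← 79.142821 − (-5.684e-14/-1.328e+00) = 79.142821
converged: |Δa| < 1e-12 after 5 iterations
sag = a·(cosh(S/(2a)) − 1) = 79.142821·(cosh(1.200418) − 1) = 64.207567
T_max/T_min = cosh(S/(2a)) = 1.811287

a=79.143 sag=64.208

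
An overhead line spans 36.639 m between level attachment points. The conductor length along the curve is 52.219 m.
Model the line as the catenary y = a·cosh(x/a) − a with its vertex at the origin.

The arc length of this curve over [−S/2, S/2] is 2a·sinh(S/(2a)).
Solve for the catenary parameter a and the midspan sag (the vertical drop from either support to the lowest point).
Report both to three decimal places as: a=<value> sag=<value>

seed: a₀ = √(S³/(24(L−S))) = √(36.639³/(24·15.580)) = 11.469014
iter 1: u=1.597304  f(a)=+2.113e+00  f'(a)=-3.476e+00  a ← 11.469014 − (+2.113e+00/-3.476e+00) = 12.076740
iter 2: u=1.516924  f(a)=+1.795e-01  f'(a)=-2.908e+00  a ← 12.076740 − (+1.795e-01/-2.908e+00) = 12.138471
iter 3: u=1.509210  f(a)=+1.563e-03  f'(a)=-2.858e+00  a ← 12.138471 − (+1.563e-03/-2.858e+00) = 12.139017
iter 4: u=1.509142  f(a)=+1.207e-07  f'(a)=-2.858e+00  a ← 12.139017 − (+1.207e-07/-2.858e+00) = 12.139018
iter 5: u=1.509142  f(a)=-7.105e-15  f'(a)=-2.858e+00  a ← 12.139018 − (-7.105e-15/-2.858e+00) = 12.139018
converged: |Δa| < 1e-12 after 5 iterations
sag = a·(cosh(S/(2a)) − 1) = 12.139018·(cosh(1.509142) − 1) = 16.654415
T_max/T_min = cosh(S/(2a)) = 2.371974

a=12.139 sag=16.654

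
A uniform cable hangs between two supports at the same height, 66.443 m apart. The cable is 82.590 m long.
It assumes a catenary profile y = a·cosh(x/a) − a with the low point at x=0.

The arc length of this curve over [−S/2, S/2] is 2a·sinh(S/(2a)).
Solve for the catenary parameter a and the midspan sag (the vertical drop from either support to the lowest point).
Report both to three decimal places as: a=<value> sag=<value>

a=28.463 sag=21.691

seed: a₀ = √(S³/(24(L−S))) = √(66.443³/(24·16.147)) = 27.512009
iter 1: u=1.207527  f(a)=+1.219e+00  f'(a)=-1.354e+00  a ← 27.512009 − (+1.219e+00/-1.354e+00) = 28.412162
iter 2: u=1.169270  f(a)=+6.238e-02  f'(a)=-1.219e+00  a ← 28.412162 − (+6.238e-02/-1.219e+00) = 28.463345
iter 3: u=1.167168  f(a)=+1.829e-04  f'(a)=-1.212e+00  a ← 28.463345 − (+1.829e-04/-1.212e+00) = 28.463495
iter 4: u=1.167162  f(a)=+1.582e-09  f'(a)=-1.212e+00  a ← 28.463495 − (+1.582e-09/-1.212e+00) = 28.463495
iter 5: u=1.167162  f(a)=+1.421e-14  f'(a)=-1.212e+00  a ← 28.463495 − (+1.421e-14/-1.212e+00) = 28.463495
converged: |Δa| < 1e-12 after 5 iterations
sag = a·(cosh(S/(2a)) − 1) = 28.463495·(cosh(1.167162) − 1) = 21.690743
T_max/T_min = cosh(S/(2a)) = 1.762055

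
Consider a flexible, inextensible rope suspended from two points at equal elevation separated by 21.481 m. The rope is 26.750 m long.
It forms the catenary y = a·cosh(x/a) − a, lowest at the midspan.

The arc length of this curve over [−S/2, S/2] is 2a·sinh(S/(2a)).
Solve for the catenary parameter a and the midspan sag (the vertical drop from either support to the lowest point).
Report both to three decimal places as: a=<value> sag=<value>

a=9.162 sag=7.050

seed: a₀ = √(S³/(24(L−S))) = √(21.481³/(24·5.269)) = 8.853439
iter 1: u=1.213144  f(a)=+4.016e-01  f'(a)=-1.375e+00  a ← 8.853439 − (+4.016e-01/-1.375e+00) = 9.145526
iter 2: u=1.174399  f(a)=+2.073e-02  f'(a)=-1.236e+00  a ← 9.145526 − (+2.073e-02/-1.236e+00) = 9.162294
iter 3: u=1.172250  f(a)=+6.189e-05  f'(a)=-1.229e+00  a ← 9.162294 − (+6.189e-05/-1.229e+00) = 9.162344
iter 4: u=1.172244  f(a)=+5.553e-10  f'(a)=-1.229e+00  a ← 9.162344 − (+5.553e-10/-1.229e+00) = 9.162344
iter 5: u=1.172244  f(a)=+0.000e+00  f'(a)=-1.229e+00  a ← 9.162344 − (+0.000e+00/-1.229e+00) = 9.162344
converged: |Δa| < 1e-12 after 5 iterations
sag = a·(cosh(S/(2a)) − 1) = 9.162344·(cosh(1.172244) − 1) = 7.049971
T_max/T_min = cosh(S/(2a)) = 1.769451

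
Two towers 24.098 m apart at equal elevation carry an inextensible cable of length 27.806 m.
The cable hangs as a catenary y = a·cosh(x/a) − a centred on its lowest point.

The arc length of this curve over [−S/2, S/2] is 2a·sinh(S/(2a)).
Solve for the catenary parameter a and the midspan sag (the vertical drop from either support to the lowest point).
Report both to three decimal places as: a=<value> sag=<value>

a=12.820 sag=6.092

seed: a₀ = √(S³/(24(L−S))) = √(24.098³/(24·3.708)) = 12.539956
iter 1: u=0.960849  f(a)=+1.750e-01  f'(a)=-6.478e-01  a ← 12.539956 − (+1.750e-01/-6.478e-01) = 12.810059
iter 2: u=0.940589  f(a)=+5.813e-03  f'(a)=-6.054e-01  a ← 12.810059 − (+5.813e-03/-6.054e-01) = 12.819661
iter 3: u=0.939884  f(a)=+6.905e-06  f'(a)=-6.040e-01  a ← 12.819661 − (+6.905e-06/-6.040e-01) = 12.819672
iter 4: u=0.939884  f(a)=+9.763e-12  f'(a)=-6.040e-01  a ← 12.819672 − (+9.763e-12/-6.040e-01) = 12.819672
iter 5: u=0.939884  f(a)=+1.066e-14  f'(a)=-6.040e-01  a ← 12.819672 − (+1.066e-14/-6.040e-01) = 12.819672
converged: |Δa| < 1e-12 after 5 iterations
sag = a·(cosh(S/(2a)) − 1) = 12.819672·(cosh(0.939884) − 1) = 6.091631
T_max/T_min = cosh(S/(2a)) = 1.475178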